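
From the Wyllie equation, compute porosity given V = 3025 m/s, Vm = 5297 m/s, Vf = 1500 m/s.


1/V - 1/Vm = 1/3025 - 1/5297 = 0.00014179
1/Vf - 1/Vm = 1/1500 - 1/5297 = 0.00047788
phi = 0.00014179 / 0.00047788 = 0.2967

0.2967


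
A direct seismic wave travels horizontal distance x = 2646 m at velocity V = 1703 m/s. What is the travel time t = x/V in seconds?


t = x / V
= 2646 / 1703
= 1.5537 s

1.5537


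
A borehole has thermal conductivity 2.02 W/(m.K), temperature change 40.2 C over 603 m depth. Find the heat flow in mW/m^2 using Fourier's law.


q = k * dT / dz * 1000
= 2.02 * 40.2 / 603 * 1000
= 0.134667 * 1000
= 134.6667 mW/m^2

134.6667


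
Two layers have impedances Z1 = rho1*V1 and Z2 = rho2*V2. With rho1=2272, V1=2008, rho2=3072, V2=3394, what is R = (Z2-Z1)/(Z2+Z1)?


Z1 = 2272 * 2008 = 4562176
Z2 = 3072 * 3394 = 10426368
R = (10426368 - 4562176) / (10426368 + 4562176) = 5864192 / 14988544 = 0.3912

0.3912


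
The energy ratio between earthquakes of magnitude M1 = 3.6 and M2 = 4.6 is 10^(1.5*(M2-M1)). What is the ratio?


M2 - M1 = 4.6 - 3.6 = 1.0
1.5 * 1.0 = 1.5
ratio = 10^1.5 = 31.62

31.62


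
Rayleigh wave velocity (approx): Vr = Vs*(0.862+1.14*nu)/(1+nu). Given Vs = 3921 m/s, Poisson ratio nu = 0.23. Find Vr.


Numerator factor = 0.862 + 1.14*0.23 = 1.1242
Denominator = 1 + 0.23 = 1.23
Vr = 3921 * 1.1242 / 1.23 = 3583.73 m/s

3583.73


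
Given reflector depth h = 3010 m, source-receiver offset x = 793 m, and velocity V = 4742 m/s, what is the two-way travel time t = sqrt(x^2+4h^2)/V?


x^2 + 4h^2 = 793^2 + 4*3010^2 = 628849 + 36240400 = 36869249
sqrt(36869249) = 6072.0054
t = 6072.0054 / 4742 = 1.2805 s

1.2805


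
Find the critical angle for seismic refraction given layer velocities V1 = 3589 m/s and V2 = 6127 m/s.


V1/V2 = 3589/6127 = 0.585768
theta_c = arcsin(0.585768) = 35.8573 degrees

35.8573


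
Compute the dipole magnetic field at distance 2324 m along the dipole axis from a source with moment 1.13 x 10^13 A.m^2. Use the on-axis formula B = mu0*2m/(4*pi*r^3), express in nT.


m = 1.13 x 10^13 = 11300000000000 A.m^2
2m = 22600000000000 A.m^2
r^3 = 2324^3 = 12551868224
B = (4pi*10^-7) * 22600000000000 / (4*pi * 12551868224) * 1e9
= 28399997.588452 / 157731428005.38 * 1e9
= 180052.8782 nT

180052.8782


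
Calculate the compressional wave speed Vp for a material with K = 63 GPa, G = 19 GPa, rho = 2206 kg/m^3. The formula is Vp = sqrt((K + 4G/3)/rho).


First compute the effective modulus:
K + 4G/3 = 63e9 + 4*19e9/3 = 88333333333.33 Pa
Then divide by density:
88333333333.33 / 2206 = 40042308.8546 Pa/(kg/m^3)
Take the square root:
Vp = sqrt(40042308.8546) = 6327.9 m/s

6327.9


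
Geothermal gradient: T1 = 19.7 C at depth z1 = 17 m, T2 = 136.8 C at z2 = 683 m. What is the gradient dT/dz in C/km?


dT = 136.8 - 19.7 = 117.1 C
dz = 683 - 17 = 666 m
gradient = dT/dz * 1000 = 117.1/666 * 1000 = 175.8258 C/km

175.8258


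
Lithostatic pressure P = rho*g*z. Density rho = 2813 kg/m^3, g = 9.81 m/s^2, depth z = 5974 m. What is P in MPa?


P = rho * g * z / 1e6
= 2813 * 9.81 * 5974 / 1e6
= 164855696.22 / 1e6
= 164.8557 MPa

164.8557


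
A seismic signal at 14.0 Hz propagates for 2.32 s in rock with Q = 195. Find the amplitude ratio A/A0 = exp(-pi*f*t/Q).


pi*f*t/Q = pi*14.0*2.32/195 = 0.523277
A/A0 = exp(-0.523277) = 0.592576

0.592576


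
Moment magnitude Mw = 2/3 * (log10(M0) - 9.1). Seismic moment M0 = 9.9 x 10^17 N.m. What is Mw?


log10(M0) = log10(9.9 x 10^17) = 17.9956
Mw = 2/3 * (17.9956 - 9.1)
= 2/3 * 8.8956
= 5.93

5.93


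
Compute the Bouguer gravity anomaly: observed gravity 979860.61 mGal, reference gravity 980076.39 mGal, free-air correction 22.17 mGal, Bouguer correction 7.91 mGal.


BA = g_obs - g_ref + FAC - BC
= 979860.61 - 980076.39 + 22.17 - 7.91
= -201.52 mGal

-201.52


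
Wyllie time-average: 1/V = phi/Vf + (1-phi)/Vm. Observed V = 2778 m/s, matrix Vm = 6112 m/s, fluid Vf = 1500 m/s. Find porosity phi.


1/V - 1/Vm = 1/2778 - 1/6112 = 0.00019636
1/Vf - 1/Vm = 1/1500 - 1/6112 = 0.00050305
phi = 0.00019636 / 0.00050305 = 0.3903

0.3903


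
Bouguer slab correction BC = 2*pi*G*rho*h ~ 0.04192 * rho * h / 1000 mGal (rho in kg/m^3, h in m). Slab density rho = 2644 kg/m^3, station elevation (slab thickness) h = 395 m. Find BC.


BC = 0.04192 * rho * h / 1000
= 0.04192 * 2644 * 395 / 1000
= 43.7804 mGal

43.7804


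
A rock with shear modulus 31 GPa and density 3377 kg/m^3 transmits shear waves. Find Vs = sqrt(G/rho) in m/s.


Convert G to Pa: G = 31e9 Pa
Compute G/rho = 31e9 / 3377 = 9179745.3361
Vs = sqrt(9179745.3361) = 3029.81 m/s

3029.81


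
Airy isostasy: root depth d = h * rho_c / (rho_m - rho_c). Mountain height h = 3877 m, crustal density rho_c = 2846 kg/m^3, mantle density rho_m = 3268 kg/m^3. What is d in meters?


rho_m - rho_c = 3268 - 2846 = 422
d = 3877 * 2846 / 422
= 11033942 / 422
= 26146.78 m

26146.78


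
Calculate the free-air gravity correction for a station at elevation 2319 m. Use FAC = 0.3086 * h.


FAC = 0.3086 * h
= 0.3086 * 2319
= 715.6434 mGal

715.6434


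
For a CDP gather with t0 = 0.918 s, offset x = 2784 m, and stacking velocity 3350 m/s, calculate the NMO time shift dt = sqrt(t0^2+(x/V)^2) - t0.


x/Vnmo = 2784/3350 = 0.831045
(x/Vnmo)^2 = 0.690635
t0^2 = 0.842724
sqrt(0.842724 + 0.690635) = 1.238289
dt = 1.238289 - 0.918 = 0.320289

0.320289


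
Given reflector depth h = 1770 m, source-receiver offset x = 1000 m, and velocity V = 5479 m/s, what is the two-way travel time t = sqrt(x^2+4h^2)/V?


x^2 + 4h^2 = 1000^2 + 4*1770^2 = 1000000 + 12531600 = 13531600
sqrt(13531600) = 3678.5323
t = 3678.5323 / 5479 = 0.6714 s

0.6714


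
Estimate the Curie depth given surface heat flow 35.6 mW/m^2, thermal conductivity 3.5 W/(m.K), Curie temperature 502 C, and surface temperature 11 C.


T_Curie - T_surf = 502 - 11 = 491 C
Convert q to W/m^2: 35.6 mW/m^2 = 0.0356 W/m^2
d = 491 * 3.5 / 0.0356 = 48272.47 m

48272.47


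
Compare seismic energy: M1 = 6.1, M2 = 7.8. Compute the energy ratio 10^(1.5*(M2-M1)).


M2 - M1 = 7.8 - 6.1 = 1.7
1.5 * 1.7 = 2.55
ratio = 10^2.55 = 354.81

354.81


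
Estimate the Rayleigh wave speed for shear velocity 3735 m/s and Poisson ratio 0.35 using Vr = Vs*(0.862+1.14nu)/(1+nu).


Numerator factor = 0.862 + 1.14*0.35 = 1.261
Denominator = 1 + 0.35 = 1.35
Vr = 3735 * 1.261 / 1.35 = 3488.77 m/s

3488.77


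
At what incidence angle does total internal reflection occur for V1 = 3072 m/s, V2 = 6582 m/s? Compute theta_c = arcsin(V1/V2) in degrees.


V1/V2 = 3072/6582 = 0.466727
theta_c = arcsin(0.466727) = 27.8221 degrees

27.8221


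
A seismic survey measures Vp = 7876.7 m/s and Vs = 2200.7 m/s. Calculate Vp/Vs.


Vp/Vs = 7876.7 / 2200.7
= 3.5792

3.5792


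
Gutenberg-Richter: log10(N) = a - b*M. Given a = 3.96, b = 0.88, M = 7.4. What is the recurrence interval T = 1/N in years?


log10(N) = 3.96 - 0.88*7.4 = -2.552
N = 10^-2.552 = 0.002805
T = 1/N = 1/0.002805 = 356.4511 years

356.4511


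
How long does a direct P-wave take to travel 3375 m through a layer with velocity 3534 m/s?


t = x / V
= 3375 / 3534
= 0.955 s

0.955


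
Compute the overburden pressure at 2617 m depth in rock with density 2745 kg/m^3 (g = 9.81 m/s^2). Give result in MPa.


P = rho * g * z / 1e6
= 2745 * 9.81 * 2617 / 1e6
= 70471753.65 / 1e6
= 70.4718 MPa

70.4718


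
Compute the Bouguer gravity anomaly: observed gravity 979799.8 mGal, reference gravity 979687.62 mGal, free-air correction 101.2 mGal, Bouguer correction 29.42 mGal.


BA = g_obs - g_ref + FAC - BC
= 979799.8 - 979687.62 + 101.2 - 29.42
= 183.96 mGal

183.96


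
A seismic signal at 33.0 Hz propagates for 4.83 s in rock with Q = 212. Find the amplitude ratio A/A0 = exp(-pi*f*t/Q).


pi*f*t/Q = pi*33.0*4.83/212 = 2.361974
A/A0 = exp(-2.361974) = 0.094234

0.094234


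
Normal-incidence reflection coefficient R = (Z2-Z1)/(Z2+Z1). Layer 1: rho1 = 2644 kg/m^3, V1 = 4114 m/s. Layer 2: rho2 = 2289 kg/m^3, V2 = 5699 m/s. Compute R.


Z1 = 2644 * 4114 = 10877416
Z2 = 2289 * 5699 = 13045011
R = (13045011 - 10877416) / (13045011 + 10877416) = 2167595 / 23922427 = 0.0906

0.0906


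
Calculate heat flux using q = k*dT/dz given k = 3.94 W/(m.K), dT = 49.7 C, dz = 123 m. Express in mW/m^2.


q = k * dT / dz * 1000
= 3.94 * 49.7 / 123 * 1000
= 1.592016 * 1000
= 1592.0163 mW/m^2

1592.0163


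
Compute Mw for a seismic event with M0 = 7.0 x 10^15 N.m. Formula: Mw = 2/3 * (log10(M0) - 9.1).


log10(M0) = log10(7.0 x 10^15) = 15.8451
Mw = 2/3 * (15.8451 - 9.1)
= 2/3 * 6.7451
= 4.5

4.5


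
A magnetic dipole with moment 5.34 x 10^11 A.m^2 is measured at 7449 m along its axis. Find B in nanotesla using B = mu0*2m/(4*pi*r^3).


m = 5.34 x 10^11 = 534000000000 A.m^2
2m = 1068000000000 A.m^2
r^3 = 7449^3 = 413327139849
B = (4pi*10^-7) * 1068000000000 / (4*pi * 413327139849) * 1e9
= 1342088.381614 / 5194022024315.6 * 1e9
= 258.391 nT

258.391


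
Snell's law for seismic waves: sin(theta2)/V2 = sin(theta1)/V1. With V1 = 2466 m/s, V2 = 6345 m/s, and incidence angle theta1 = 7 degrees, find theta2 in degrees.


sin(theta1) = sin(7 deg) = 0.121869
sin(theta2) = V2/V1 * sin(theta1) = 6345/2466 * 0.121869 = 0.313569
theta2 = arcsin(0.313569) = 18.2744 degrees

18.2744


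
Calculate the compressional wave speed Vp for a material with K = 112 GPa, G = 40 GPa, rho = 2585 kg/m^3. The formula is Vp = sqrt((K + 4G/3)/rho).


First compute the effective modulus:
K + 4G/3 = 112e9 + 4*40e9/3 = 165333333333.33 Pa
Then divide by density:
165333333333.33 / 2585 = 63958736.2992 Pa/(kg/m^3)
Take the square root:
Vp = sqrt(63958736.2992) = 7997.42 m/s

7997.42


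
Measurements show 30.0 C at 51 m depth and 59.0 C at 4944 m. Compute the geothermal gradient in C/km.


dT = 59.0 - 30.0 = 29.0 C
dz = 4944 - 51 = 4893 m
gradient = dT/dz * 1000 = 29.0/4893 * 1000 = 5.9268 C/km

5.9268


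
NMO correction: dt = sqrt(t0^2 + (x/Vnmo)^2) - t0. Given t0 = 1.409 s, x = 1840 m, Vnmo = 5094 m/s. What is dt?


x/Vnmo = 1840/5094 = 0.361209
(x/Vnmo)^2 = 0.130472
t0^2 = 1.985281
sqrt(1.985281 + 0.130472) = 1.454563
dt = 1.454563 - 1.409 = 0.045563

0.045563


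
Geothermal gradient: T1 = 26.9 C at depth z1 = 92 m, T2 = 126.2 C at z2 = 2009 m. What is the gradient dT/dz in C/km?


dT = 126.2 - 26.9 = 99.3 C
dz = 2009 - 92 = 1917 m
gradient = dT/dz * 1000 = 99.3/1917 * 1000 = 51.7997 C/km

51.7997


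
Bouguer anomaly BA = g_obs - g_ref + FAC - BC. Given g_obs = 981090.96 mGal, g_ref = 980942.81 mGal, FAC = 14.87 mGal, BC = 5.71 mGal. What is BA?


BA = g_obs - g_ref + FAC - BC
= 981090.96 - 980942.81 + 14.87 - 5.71
= 157.31 mGal

157.31


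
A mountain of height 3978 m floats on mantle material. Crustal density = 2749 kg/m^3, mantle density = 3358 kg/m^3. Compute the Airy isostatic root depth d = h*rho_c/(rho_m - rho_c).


rho_m - rho_c = 3358 - 2749 = 609
d = 3978 * 2749 / 609
= 10935522 / 609
= 17956.52 m

17956.52


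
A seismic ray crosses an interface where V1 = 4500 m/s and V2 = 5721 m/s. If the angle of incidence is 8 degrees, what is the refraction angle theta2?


sin(theta1) = sin(8 deg) = 0.139173
sin(theta2) = V2/V1 * sin(theta1) = 5721/4500 * 0.139173 = 0.176935
theta2 = arcsin(0.176935) = 10.1913 degrees

10.1913


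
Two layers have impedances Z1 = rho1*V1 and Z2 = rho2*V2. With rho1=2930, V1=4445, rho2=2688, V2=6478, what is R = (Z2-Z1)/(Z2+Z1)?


Z1 = 2930 * 4445 = 13023850
Z2 = 2688 * 6478 = 17412864
R = (17412864 - 13023850) / (17412864 + 13023850) = 4389014 / 30436714 = 0.1442

0.1442


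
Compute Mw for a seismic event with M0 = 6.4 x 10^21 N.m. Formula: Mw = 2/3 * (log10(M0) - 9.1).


log10(M0) = log10(6.4 x 10^21) = 21.8062
Mw = 2/3 * (21.8062 - 9.1)
= 2/3 * 12.7062
= 8.47

8.47


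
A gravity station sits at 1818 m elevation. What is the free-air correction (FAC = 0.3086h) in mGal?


FAC = 0.3086 * h
= 0.3086 * 1818
= 561.0348 mGal

561.0348


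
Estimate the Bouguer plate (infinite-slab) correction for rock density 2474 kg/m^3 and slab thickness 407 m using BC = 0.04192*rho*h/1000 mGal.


BC = 0.04192 * rho * h / 1000
= 0.04192 * 2474 * 407 / 1000
= 42.21 mGal

42.21


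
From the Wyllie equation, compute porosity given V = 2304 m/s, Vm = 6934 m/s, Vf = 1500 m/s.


1/V - 1/Vm = 1/2304 - 1/6934 = 0.00028981
1/Vf - 1/Vm = 1/1500 - 1/6934 = 0.00052245
phi = 0.00028981 / 0.00052245 = 0.5547

0.5547


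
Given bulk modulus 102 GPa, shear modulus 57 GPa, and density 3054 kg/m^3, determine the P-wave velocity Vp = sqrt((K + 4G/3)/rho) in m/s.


First compute the effective modulus:
K + 4G/3 = 102e9 + 4*57e9/3 = 178000000000.0 Pa
Then divide by density:
178000000000.0 / 3054 = 58284217.4198 Pa/(kg/m^3)
Take the square root:
Vp = sqrt(58284217.4198) = 7634.41 m/s

7634.41


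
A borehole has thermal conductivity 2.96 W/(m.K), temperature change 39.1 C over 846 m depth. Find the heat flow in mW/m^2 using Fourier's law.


q = k * dT / dz * 1000
= 2.96 * 39.1 / 846 * 1000
= 0.136804 * 1000
= 136.8038 mW/m^2

136.8038


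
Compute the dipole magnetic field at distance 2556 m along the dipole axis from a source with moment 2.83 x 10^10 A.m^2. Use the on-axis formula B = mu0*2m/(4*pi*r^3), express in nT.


m = 2.83 x 10^10 = 28300000000 A.m^2
2m = 56600000000 A.m^2
r^3 = 2556^3 = 16698695616
B = (4pi*10^-7) * 56600000000 / (4*pi * 16698695616) * 1e9
= 71125.657677 / 209841997887.03 * 1e9
= 338.9486 nT

338.9486


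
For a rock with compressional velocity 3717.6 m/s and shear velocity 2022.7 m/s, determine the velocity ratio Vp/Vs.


Vp/Vs = 3717.6 / 2022.7
= 1.8379

1.8379


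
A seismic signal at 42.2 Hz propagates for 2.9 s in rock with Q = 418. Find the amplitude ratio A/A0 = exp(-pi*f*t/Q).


pi*f*t/Q = pi*42.2*2.9/418 = 0.91978
A/A0 = exp(-0.91978) = 0.398607

0.398607


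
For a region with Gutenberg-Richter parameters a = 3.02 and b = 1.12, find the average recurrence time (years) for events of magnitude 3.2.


log10(N) = 3.02 - 1.12*3.2 = -0.564
N = 10^-0.564 = 0.272898
T = 1/N = 1/0.272898 = 3.6644 years

3.6644


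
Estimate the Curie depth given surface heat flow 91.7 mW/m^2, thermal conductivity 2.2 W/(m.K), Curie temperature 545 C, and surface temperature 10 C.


T_Curie - T_surf = 545 - 10 = 535 C
Convert q to W/m^2: 91.7 mW/m^2 = 0.0917 W/m^2
d = 535 * 2.2 / 0.0917 = 12835.33 m

12835.33


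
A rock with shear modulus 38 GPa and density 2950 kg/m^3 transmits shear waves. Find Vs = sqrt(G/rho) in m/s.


Convert G to Pa: G = 38e9 Pa
Compute G/rho = 38e9 / 2950 = 12881355.9322
Vs = sqrt(12881355.9322) = 3589.06 m/s

3589.06


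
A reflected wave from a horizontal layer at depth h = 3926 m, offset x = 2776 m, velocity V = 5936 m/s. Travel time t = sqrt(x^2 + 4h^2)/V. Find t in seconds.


x^2 + 4h^2 = 2776^2 + 4*3926^2 = 7706176 + 61653904 = 69360080
sqrt(69360080) = 8328.2699
t = 8328.2699 / 5936 = 1.403 s

1.403


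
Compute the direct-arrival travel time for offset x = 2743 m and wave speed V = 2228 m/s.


t = x / V
= 2743 / 2228
= 1.2311 s

1.2311


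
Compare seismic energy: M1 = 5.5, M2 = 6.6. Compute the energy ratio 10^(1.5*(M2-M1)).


M2 - M1 = 6.6 - 5.5 = 1.1
1.5 * 1.1 = 1.65
ratio = 10^1.65 = 44.67

44.67


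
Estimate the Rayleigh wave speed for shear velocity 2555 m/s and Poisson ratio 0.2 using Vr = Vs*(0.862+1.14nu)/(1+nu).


Numerator factor = 0.862 + 1.14*0.2 = 1.09
Denominator = 1 + 0.2 = 1.2
Vr = 2555 * 1.09 / 1.2 = 2320.79 m/s

2320.79


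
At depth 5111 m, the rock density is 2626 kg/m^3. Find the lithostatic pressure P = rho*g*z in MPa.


P = rho * g * z / 1e6
= 2626 * 9.81 * 5111 / 1e6
= 131664777.66 / 1e6
= 131.6648 MPa

131.6648


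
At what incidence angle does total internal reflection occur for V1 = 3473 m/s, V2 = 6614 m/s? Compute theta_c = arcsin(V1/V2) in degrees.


V1/V2 = 3473/6614 = 0.525098
theta_c = arcsin(0.525098) = 31.6749 degrees

31.6749


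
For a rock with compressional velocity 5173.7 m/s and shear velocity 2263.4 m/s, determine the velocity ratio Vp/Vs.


Vp/Vs = 5173.7 / 2263.4
= 2.2858

2.2858


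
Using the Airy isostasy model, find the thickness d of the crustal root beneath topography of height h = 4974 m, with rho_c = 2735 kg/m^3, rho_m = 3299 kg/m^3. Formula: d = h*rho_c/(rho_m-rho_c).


rho_m - rho_c = 3299 - 2735 = 564
d = 4974 * 2735 / 564
= 13603890 / 564
= 24120.37 m

24120.37


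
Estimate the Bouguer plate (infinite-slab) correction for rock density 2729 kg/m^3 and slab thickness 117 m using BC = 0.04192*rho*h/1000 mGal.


BC = 0.04192 * rho * h / 1000
= 0.04192 * 2729 * 117 / 1000
= 13.3848 mGal

13.3848


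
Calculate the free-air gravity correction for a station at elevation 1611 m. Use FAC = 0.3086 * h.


FAC = 0.3086 * h
= 0.3086 * 1611
= 497.1546 mGal

497.1546


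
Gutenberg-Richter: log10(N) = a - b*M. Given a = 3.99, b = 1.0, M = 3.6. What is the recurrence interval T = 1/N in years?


log10(N) = 3.99 - 1.0*3.6 = 0.39
N = 10^0.39 = 2.454709
T = 1/N = 1/2.454709 = 0.4074 years

0.4074


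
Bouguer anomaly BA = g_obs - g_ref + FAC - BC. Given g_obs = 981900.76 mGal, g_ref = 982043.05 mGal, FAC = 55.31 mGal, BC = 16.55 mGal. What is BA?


BA = g_obs - g_ref + FAC - BC
= 981900.76 - 982043.05 + 55.31 - 16.55
= -103.53 mGal

-103.53


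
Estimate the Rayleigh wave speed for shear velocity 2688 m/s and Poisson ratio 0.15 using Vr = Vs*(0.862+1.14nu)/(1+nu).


Numerator factor = 0.862 + 1.14*0.15 = 1.033
Denominator = 1 + 0.15 = 1.15
Vr = 2688 * 1.033 / 1.15 = 2414.53 m/s

2414.53


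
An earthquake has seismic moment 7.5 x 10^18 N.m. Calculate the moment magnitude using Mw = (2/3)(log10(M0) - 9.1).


log10(M0) = log10(7.5 x 10^18) = 18.8751
Mw = 2/3 * (18.8751 - 9.1)
= 2/3 * 9.7751
= 6.52

6.52


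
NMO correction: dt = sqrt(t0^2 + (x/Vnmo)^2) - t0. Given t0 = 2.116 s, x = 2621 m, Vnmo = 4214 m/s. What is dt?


x/Vnmo = 2621/4214 = 0.621974
(x/Vnmo)^2 = 0.386852
t0^2 = 4.477456
sqrt(4.477456 + 0.386852) = 2.205518
dt = 2.205518 - 2.116 = 0.089518

0.089518


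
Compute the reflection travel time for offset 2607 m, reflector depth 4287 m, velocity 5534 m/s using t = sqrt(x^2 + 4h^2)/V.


x^2 + 4h^2 = 2607^2 + 4*4287^2 = 6796449 + 73513476 = 80309925
sqrt(80309925) = 8961.5805
t = 8961.5805 / 5534 = 1.6194 s

1.6194


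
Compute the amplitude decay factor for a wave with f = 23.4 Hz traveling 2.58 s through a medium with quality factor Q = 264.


pi*f*t/Q = pi*23.4*2.58/264 = 0.718425
A/A0 = exp(-0.718425) = 0.487519

0.487519


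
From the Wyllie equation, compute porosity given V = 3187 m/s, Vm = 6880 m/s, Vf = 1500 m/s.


1/V - 1/Vm = 1/3187 - 1/6880 = 0.00016843
1/Vf - 1/Vm = 1/1500 - 1/6880 = 0.00052132
phi = 0.00016843 / 0.00052132 = 0.3231

0.3231


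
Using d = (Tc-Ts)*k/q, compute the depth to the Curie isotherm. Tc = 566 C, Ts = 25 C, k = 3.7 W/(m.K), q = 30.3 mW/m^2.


T_Curie - T_surf = 566 - 25 = 541 C
Convert q to W/m^2: 30.3 mW/m^2 = 0.0303 W/m^2
d = 541 * 3.7 / 0.0303 = 66062.71 m

66062.71


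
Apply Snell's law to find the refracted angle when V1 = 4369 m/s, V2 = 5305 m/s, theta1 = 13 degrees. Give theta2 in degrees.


sin(theta1) = sin(13 deg) = 0.224951
sin(theta2) = V2/V1 * sin(theta1) = 5305/4369 * 0.224951 = 0.273144
theta2 = arcsin(0.273144) = 15.8514 degrees

15.8514


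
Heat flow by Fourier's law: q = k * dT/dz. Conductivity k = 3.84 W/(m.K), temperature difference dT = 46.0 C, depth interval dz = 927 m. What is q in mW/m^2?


q = k * dT / dz * 1000
= 3.84 * 46.0 / 927 * 1000
= 0.19055 * 1000
= 190.5502 mW/m^2

190.5502


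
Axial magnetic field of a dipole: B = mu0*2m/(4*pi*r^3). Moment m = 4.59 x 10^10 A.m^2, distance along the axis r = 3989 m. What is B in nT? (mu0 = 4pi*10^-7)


m = 4.59 x 10^10 = 45900000000 A.m^2
2m = 91800000000 A.m^2
r^3 = 3989^3 = 63473450669
B = (4pi*10^-7) * 91800000000 / (4*pi * 63473450669) * 1e9
= 115359.28224 / 797630905278.9 * 1e9
= 144.6274 nT

144.6274


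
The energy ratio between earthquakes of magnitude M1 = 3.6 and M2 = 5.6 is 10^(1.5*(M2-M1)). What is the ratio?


M2 - M1 = 5.6 - 3.6 = 2.0
1.5 * 2.0 = 3.0
ratio = 10^3.0 = 1000.0

1000.0


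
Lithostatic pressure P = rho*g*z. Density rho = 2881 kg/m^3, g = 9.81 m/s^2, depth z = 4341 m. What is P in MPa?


P = rho * g * z / 1e6
= 2881 * 9.81 * 4341 / 1e6
= 122687990.01 / 1e6
= 122.688 MPa

122.688


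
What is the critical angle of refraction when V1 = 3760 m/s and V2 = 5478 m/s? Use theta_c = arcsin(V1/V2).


V1/V2 = 3760/5478 = 0.686382
theta_c = arcsin(0.686382) = 43.3444 degrees

43.3444


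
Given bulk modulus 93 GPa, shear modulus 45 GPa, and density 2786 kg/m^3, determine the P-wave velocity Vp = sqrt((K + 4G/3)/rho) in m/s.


First compute the effective modulus:
K + 4G/3 = 93e9 + 4*45e9/3 = 153000000000.0 Pa
Then divide by density:
153000000000.0 / 2786 = 54917444.3647 Pa/(kg/m^3)
Take the square root:
Vp = sqrt(54917444.3647) = 7410.63 m/s

7410.63


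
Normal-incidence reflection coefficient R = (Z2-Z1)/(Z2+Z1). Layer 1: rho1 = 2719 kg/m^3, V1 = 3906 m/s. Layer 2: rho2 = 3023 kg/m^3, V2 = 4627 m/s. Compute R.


Z1 = 2719 * 3906 = 10620414
Z2 = 3023 * 4627 = 13987421
R = (13987421 - 10620414) / (13987421 + 10620414) = 3367007 / 24607835 = 0.1368

0.1368


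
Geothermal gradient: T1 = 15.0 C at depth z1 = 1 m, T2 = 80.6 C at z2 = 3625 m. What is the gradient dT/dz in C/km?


dT = 80.6 - 15.0 = 65.6 C
dz = 3625 - 1 = 3624 m
gradient = dT/dz * 1000 = 65.6/3624 * 1000 = 18.1015 C/km

18.1015


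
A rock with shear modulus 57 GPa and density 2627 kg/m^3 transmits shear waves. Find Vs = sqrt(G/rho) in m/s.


Convert G to Pa: G = 57e9 Pa
Compute G/rho = 57e9 / 2627 = 21697754.0921
Vs = sqrt(21697754.0921) = 4658.08 m/s

4658.08


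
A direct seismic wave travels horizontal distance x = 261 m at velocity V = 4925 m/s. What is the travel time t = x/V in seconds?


t = x / V
= 261 / 4925
= 0.053 s

0.053


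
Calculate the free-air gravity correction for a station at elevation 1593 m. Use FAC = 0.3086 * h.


FAC = 0.3086 * h
= 0.3086 * 1593
= 491.5998 mGal

491.5998


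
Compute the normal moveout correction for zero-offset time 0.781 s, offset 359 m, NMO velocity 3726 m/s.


x/Vnmo = 359/3726 = 0.09635
(x/Vnmo)^2 = 0.009283
t0^2 = 0.609961
sqrt(0.609961 + 0.009283) = 0.786921
dt = 0.786921 - 0.781 = 0.005921

0.005921


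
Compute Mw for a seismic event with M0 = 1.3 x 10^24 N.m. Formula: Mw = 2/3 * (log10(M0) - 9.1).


log10(M0) = log10(1.3 x 10^24) = 24.1139
Mw = 2/3 * (24.1139 - 9.1)
= 2/3 * 15.0139
= 10.01

10.01


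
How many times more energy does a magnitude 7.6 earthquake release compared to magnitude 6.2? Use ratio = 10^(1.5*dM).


M2 - M1 = 7.6 - 6.2 = 1.4
1.5 * 1.4 = 2.1
ratio = 10^2.1 = 125.89

125.89


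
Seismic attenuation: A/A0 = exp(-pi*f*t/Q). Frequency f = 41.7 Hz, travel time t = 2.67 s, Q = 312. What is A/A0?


pi*f*t/Q = pi*41.7*2.67/312 = 1.121095
A/A0 = exp(-1.121095) = 0.325923

0.325923


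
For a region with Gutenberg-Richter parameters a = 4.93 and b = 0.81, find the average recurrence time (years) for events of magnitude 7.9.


log10(N) = 4.93 - 0.81*7.9 = -1.469
N = 10^-1.469 = 0.033963
T = 1/N = 1/0.033963 = 29.4442 years

29.4442


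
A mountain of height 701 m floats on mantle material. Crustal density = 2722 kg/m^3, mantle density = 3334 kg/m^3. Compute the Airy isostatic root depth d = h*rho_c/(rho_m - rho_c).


rho_m - rho_c = 3334 - 2722 = 612
d = 701 * 2722 / 612
= 1908122 / 612
= 3117.85 m

3117.85


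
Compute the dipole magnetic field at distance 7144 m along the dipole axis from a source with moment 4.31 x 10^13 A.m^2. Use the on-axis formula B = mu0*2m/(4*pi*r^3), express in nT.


m = 4.31 x 10^13 = 43100000000000 A.m^2
2m = 86200000000000 A.m^2
r^3 = 7144^3 = 364606441984
B = (4pi*10^-7) * 86200000000000 / (4*pi * 364606441984) * 1e9
= 108322114.695776 / 4581779678353.79 * 1e9
= 23641.9301 nT

23641.9301


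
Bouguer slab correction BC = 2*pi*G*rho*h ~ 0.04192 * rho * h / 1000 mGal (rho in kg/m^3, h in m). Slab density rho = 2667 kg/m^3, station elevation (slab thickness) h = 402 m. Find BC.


BC = 0.04192 * rho * h / 1000
= 0.04192 * 2667 * 402 / 1000
= 44.9439 mGal

44.9439


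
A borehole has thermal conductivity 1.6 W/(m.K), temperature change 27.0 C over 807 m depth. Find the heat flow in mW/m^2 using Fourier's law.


q = k * dT / dz * 1000
= 1.6 * 27.0 / 807 * 1000
= 0.053532 * 1000
= 53.5316 mW/m^2

53.5316


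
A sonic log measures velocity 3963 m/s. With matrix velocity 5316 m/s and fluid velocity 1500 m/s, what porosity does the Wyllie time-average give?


1/V - 1/Vm = 1/3963 - 1/5316 = 6.422e-05
1/Vf - 1/Vm = 1/1500 - 1/5316 = 0.00047856
phi = 6.422e-05 / 0.00047856 = 0.1342

0.1342


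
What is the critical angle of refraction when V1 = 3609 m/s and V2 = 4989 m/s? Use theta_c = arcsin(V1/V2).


V1/V2 = 3609/4989 = 0.723391
theta_c = arcsin(0.723391) = 46.3352 degrees

46.3352


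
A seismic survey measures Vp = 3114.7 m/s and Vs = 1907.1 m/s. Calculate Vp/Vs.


Vp/Vs = 3114.7 / 1907.1
= 1.6332

1.6332


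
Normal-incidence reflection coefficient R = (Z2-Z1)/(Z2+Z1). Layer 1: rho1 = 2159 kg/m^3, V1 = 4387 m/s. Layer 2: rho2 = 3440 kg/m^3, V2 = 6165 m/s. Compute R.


Z1 = 2159 * 4387 = 9471533
Z2 = 3440 * 6165 = 21207600
R = (21207600 - 9471533) / (21207600 + 9471533) = 11736067 / 30679133 = 0.3825

0.3825


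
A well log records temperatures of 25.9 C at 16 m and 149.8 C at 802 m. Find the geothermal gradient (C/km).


dT = 149.8 - 25.9 = 123.9 C
dz = 802 - 16 = 786 m
gradient = dT/dz * 1000 = 123.9/786 * 1000 = 157.6336 C/km

157.6336


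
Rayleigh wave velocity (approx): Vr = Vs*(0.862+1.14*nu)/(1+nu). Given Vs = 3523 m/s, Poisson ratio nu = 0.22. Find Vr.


Numerator factor = 0.862 + 1.14*0.22 = 1.1128
Denominator = 1 + 0.22 = 1.22
Vr = 3523 * 1.1128 / 1.22 = 3213.44 m/s

3213.44


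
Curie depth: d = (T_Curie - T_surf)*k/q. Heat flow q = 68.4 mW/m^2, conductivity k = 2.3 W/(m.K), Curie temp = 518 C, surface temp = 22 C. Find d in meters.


T_Curie - T_surf = 518 - 22 = 496 C
Convert q to W/m^2: 68.4 mW/m^2 = 0.0684 W/m^2
d = 496 * 2.3 / 0.0684 = 16678.36 m

16678.36


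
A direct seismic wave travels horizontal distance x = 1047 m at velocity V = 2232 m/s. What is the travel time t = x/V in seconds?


t = x / V
= 1047 / 2232
= 0.4691 s

0.4691


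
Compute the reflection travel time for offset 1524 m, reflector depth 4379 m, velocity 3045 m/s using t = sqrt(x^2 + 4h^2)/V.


x^2 + 4h^2 = 1524^2 + 4*4379^2 = 2322576 + 76702564 = 79025140
sqrt(79025140) = 8889.6085
t = 8889.6085 / 3045 = 2.9194 s

2.9194


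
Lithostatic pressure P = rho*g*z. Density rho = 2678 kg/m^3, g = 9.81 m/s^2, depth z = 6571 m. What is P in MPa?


P = rho * g * z / 1e6
= 2678 * 9.81 * 6571 / 1e6
= 172627923.78 / 1e6
= 172.6279 MPa

172.6279


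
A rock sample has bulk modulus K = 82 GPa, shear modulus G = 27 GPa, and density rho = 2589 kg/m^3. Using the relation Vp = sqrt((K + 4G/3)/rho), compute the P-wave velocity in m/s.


First compute the effective modulus:
K + 4G/3 = 82e9 + 4*27e9/3 = 118000000000.0 Pa
Then divide by density:
118000000000.0 / 2589 = 45577443.0282 Pa/(kg/m^3)
Take the square root:
Vp = sqrt(45577443.0282) = 6751.11 m/s

6751.11


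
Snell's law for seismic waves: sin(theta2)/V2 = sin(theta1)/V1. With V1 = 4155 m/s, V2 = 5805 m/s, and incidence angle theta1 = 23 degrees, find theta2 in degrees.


sin(theta1) = sin(23 deg) = 0.390731
sin(theta2) = V2/V1 * sin(theta1) = 5805/4155 * 0.390731 = 0.545895
theta2 = arcsin(0.545895) = 33.0859 degrees

33.0859


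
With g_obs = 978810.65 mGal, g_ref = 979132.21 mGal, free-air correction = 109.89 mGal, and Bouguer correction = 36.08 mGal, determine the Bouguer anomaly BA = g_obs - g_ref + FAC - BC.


BA = g_obs - g_ref + FAC - BC
= 978810.65 - 979132.21 + 109.89 - 36.08
= -247.75 mGal

-247.75


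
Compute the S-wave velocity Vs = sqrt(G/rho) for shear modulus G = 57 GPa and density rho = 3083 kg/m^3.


Convert G to Pa: G = 57e9 Pa
Compute G/rho = 57e9 / 3083 = 18488485.2416
Vs = sqrt(18488485.2416) = 4299.82 m/s

4299.82


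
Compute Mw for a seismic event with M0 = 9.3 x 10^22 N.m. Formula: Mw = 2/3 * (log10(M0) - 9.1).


log10(M0) = log10(9.3 x 10^22) = 22.9685
Mw = 2/3 * (22.9685 - 9.1)
= 2/3 * 13.8685
= 9.25

9.25


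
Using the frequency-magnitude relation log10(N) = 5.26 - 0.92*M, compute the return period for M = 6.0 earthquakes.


log10(N) = 5.26 - 0.92*6.0 = -0.26
N = 10^-0.26 = 0.549541
T = 1/N = 1/0.549541 = 1.8197 years

1.8197


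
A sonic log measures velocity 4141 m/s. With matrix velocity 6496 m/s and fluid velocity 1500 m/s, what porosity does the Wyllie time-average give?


1/V - 1/Vm = 1/4141 - 1/6496 = 8.755e-05
1/Vf - 1/Vm = 1/1500 - 1/6496 = 0.00051273
phi = 8.755e-05 / 0.00051273 = 0.1707

0.1707


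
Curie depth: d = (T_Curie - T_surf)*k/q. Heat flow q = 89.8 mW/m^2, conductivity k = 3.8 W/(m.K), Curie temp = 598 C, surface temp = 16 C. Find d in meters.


T_Curie - T_surf = 598 - 16 = 582 C
Convert q to W/m^2: 89.8 mW/m^2 = 0.0898 W/m^2
d = 582 * 3.8 / 0.0898 = 24628.06 m

24628.06


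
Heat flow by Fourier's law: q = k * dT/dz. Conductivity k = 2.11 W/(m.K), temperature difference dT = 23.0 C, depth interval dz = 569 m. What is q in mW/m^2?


q = k * dT / dz * 1000
= 2.11 * 23.0 / 569 * 1000
= 0.08529 * 1000
= 85.29 mW/m^2

85.29


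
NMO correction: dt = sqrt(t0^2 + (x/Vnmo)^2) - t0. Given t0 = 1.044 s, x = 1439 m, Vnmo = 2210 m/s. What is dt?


x/Vnmo = 1439/2210 = 0.651131
(x/Vnmo)^2 = 0.423972
t0^2 = 1.089936
sqrt(1.089936 + 0.423972) = 1.23041
dt = 1.23041 - 1.044 = 0.18641

0.18641


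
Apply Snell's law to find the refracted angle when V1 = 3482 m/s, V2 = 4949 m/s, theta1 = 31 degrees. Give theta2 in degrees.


sin(theta1) = sin(31 deg) = 0.515038
sin(theta2) = V2/V1 * sin(theta1) = 4949/3482 * 0.515038 = 0.732029
theta2 = arcsin(0.732029) = 47.0567 degrees

47.0567


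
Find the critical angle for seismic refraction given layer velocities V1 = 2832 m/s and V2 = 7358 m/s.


V1/V2 = 2832/7358 = 0.384887
theta_c = arcsin(0.384887) = 22.6367 degrees

22.6367


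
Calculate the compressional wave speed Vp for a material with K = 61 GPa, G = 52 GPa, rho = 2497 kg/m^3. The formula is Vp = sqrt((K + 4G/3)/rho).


First compute the effective modulus:
K + 4G/3 = 61e9 + 4*52e9/3 = 130333333333.33 Pa
Then divide by density:
130333333333.33 / 2497 = 52195968.4955 Pa/(kg/m^3)
Take the square root:
Vp = sqrt(52195968.4955) = 7224.68 m/s

7224.68


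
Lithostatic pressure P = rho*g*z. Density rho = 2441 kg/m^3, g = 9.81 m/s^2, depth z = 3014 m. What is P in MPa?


P = rho * g * z / 1e6
= 2441 * 9.81 * 3014 / 1e6
= 72173876.94 / 1e6
= 72.1739 MPa

72.1739


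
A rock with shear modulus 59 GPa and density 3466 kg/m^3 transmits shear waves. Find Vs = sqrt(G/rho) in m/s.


Convert G to Pa: G = 59e9 Pa
Compute G/rho = 59e9 / 3466 = 17022504.3278
Vs = sqrt(17022504.3278) = 4125.83 m/s

4125.83


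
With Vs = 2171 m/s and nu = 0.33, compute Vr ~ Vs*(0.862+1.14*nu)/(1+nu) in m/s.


Numerator factor = 0.862 + 1.14*0.33 = 1.2382
Denominator = 1 + 0.33 = 1.33
Vr = 2171 * 1.2382 / 1.33 = 2021.15 m/s

2021.15


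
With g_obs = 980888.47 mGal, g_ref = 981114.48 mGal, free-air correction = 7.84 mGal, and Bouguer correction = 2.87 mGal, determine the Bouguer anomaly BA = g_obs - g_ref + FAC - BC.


BA = g_obs - g_ref + FAC - BC
= 980888.47 - 981114.48 + 7.84 - 2.87
= -221.04 mGal

-221.04


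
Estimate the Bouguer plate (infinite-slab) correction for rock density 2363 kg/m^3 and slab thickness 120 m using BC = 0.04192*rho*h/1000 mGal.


BC = 0.04192 * rho * h / 1000
= 0.04192 * 2363 * 120 / 1000
= 11.8868 mGal

11.8868


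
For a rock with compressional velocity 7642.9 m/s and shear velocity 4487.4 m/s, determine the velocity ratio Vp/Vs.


Vp/Vs = 7642.9 / 4487.4
= 1.7032

1.7032


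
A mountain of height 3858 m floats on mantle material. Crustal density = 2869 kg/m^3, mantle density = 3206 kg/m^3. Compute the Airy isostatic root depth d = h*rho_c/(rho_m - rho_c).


rho_m - rho_c = 3206 - 2869 = 337
d = 3858 * 2869 / 337
= 11068602 / 337
= 32844.52 m

32844.52


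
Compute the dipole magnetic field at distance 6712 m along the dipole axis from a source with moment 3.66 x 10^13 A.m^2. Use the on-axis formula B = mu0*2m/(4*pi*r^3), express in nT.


m = 3.66 x 10^13 = 36600000000000 A.m^2
2m = 73200000000000 A.m^2
r^3 = 6712^3 = 302381936128
B = (4pi*10^-7) * 73200000000000 / (4*pi * 302381936128) * 1e9
= 91985832.897109 / 3799843476471.93 * 1e9
= 24207.7953 nT

24207.7953


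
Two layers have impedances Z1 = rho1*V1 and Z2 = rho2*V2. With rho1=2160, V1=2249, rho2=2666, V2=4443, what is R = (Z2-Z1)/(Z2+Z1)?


Z1 = 2160 * 2249 = 4857840
Z2 = 2666 * 4443 = 11845038
R = (11845038 - 4857840) / (11845038 + 4857840) = 6987198 / 16702878 = 0.4183

0.4183


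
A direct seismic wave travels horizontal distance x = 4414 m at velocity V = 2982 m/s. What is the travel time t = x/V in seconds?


t = x / V
= 4414 / 2982
= 1.4802 s

1.4802


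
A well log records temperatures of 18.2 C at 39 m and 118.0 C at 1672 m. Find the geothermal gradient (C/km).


dT = 118.0 - 18.2 = 99.8 C
dz = 1672 - 39 = 1633 m
gradient = dT/dz * 1000 = 99.8/1633 * 1000 = 61.1145 C/km

61.1145


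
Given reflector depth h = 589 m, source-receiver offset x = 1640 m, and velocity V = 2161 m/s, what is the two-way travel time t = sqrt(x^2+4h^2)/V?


x^2 + 4h^2 = 1640^2 + 4*589^2 = 2689600 + 1387684 = 4077284
sqrt(4077284) = 2019.2286
t = 2019.2286 / 2161 = 0.9344 s

0.9344


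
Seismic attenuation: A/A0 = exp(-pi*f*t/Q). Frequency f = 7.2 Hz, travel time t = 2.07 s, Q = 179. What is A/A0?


pi*f*t/Q = pi*7.2*2.07/179 = 0.261577
A/A0 = exp(-0.261577) = 0.769837

0.769837


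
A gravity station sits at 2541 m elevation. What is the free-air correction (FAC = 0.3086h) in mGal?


FAC = 0.3086 * h
= 0.3086 * 2541
= 784.1526 mGal

784.1526


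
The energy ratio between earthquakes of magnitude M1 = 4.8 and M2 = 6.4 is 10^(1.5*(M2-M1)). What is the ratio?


M2 - M1 = 6.4 - 4.8 = 1.6
1.5 * 1.6 = 2.4
ratio = 10^2.4 = 251.19

251.19


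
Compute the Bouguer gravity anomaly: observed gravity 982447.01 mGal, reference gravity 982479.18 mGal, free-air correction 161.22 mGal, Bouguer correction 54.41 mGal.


BA = g_obs - g_ref + FAC - BC
= 982447.01 - 982479.18 + 161.22 - 54.41
= 74.64 mGal

74.64


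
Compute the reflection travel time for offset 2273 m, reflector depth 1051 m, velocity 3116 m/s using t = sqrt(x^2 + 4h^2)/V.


x^2 + 4h^2 = 2273^2 + 4*1051^2 = 5166529 + 4418404 = 9584933
sqrt(9584933) = 3095.9543
t = 3095.9543 / 3116 = 0.9936 s

0.9936


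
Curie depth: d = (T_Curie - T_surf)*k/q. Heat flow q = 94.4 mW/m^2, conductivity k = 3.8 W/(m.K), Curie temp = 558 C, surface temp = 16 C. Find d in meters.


T_Curie - T_surf = 558 - 16 = 542 C
Convert q to W/m^2: 94.4 mW/m^2 = 0.0944 W/m^2
d = 542 * 3.8 / 0.0944 = 21817.8 m

21817.8


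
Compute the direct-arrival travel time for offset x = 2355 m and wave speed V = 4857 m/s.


t = x / V
= 2355 / 4857
= 0.4849 s

0.4849


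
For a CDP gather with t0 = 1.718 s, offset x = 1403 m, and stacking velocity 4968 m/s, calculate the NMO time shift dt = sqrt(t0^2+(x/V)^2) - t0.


x/Vnmo = 1403/4968 = 0.282407
(x/Vnmo)^2 = 0.079754
t0^2 = 2.951524
sqrt(2.951524 + 0.079754) = 1.741057
dt = 1.741057 - 1.718 = 0.023057

0.023057


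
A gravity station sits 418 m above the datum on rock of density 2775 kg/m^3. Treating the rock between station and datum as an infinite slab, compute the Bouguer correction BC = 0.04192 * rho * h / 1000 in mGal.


BC = 0.04192 * rho * h / 1000
= 0.04192 * 2775 * 418 / 1000
= 48.6251 mGal

48.6251


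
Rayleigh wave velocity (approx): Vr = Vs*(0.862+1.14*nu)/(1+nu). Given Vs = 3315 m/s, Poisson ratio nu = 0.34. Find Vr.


Numerator factor = 0.862 + 1.14*0.34 = 1.2496
Denominator = 1 + 0.34 = 1.34
Vr = 3315 * 1.2496 / 1.34 = 3091.36 m/s

3091.36


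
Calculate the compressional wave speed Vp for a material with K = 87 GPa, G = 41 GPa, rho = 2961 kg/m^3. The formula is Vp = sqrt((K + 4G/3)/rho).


First compute the effective modulus:
K + 4G/3 = 87e9 + 4*41e9/3 = 141666666666.67 Pa
Then divide by density:
141666666666.67 / 2961 = 47844196.7804 Pa/(kg/m^3)
Take the square root:
Vp = sqrt(47844196.7804) = 6916.95 m/s

6916.95


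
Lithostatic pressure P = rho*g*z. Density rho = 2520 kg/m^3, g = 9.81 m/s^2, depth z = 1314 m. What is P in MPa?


P = rho * g * z / 1e6
= 2520 * 9.81 * 1314 / 1e6
= 32483656.8 / 1e6
= 32.4837 MPa

32.4837


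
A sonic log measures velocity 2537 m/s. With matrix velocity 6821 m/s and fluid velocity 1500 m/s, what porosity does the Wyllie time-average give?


1/V - 1/Vm = 1/2537 - 1/6821 = 0.00024756
1/Vf - 1/Vm = 1/1500 - 1/6821 = 0.00052006
phi = 0.00024756 / 0.00052006 = 0.476

0.476


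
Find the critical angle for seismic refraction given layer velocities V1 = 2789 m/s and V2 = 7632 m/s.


V1/V2 = 2789/7632 = 0.365435
theta_c = arcsin(0.365435) = 21.4344 degrees

21.4344


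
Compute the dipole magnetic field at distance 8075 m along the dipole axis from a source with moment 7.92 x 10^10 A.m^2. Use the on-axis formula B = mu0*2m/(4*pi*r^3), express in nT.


m = 7.92 x 10^10 = 79200000000 A.m^2
2m = 158400000000 A.m^2
r^3 = 8075^3 = 526535421875
B = (4pi*10^-7) * 158400000000 / (4*pi * 526535421875) * 1e9
= 199051.310531 / 6616639252869.21 * 1e9
= 30.0834 nT

30.0834


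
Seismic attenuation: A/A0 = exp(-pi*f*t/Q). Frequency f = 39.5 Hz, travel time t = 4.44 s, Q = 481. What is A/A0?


pi*f*t/Q = pi*39.5*4.44/481 = 1.145473
A/A0 = exp(-1.145473) = 0.318073

0.318073


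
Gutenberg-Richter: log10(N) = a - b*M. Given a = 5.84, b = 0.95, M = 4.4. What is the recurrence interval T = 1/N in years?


log10(N) = 5.84 - 0.95*4.4 = 1.66
N = 10^1.66 = 45.708819
T = 1/N = 1/45.708819 = 0.0219 years

0.0219


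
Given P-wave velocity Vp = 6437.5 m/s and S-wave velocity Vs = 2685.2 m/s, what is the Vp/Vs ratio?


Vp/Vs = 6437.5 / 2685.2
= 2.3974

2.3974


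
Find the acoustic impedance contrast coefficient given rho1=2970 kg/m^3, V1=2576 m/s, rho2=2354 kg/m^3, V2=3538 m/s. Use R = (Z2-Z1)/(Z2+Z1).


Z1 = 2970 * 2576 = 7650720
Z2 = 2354 * 3538 = 8328452
R = (8328452 - 7650720) / (8328452 + 7650720) = 677732 / 15979172 = 0.0424

0.0424


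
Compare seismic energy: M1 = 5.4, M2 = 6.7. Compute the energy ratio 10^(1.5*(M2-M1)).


M2 - M1 = 6.7 - 5.4 = 1.3
1.5 * 1.3 = 1.95
ratio = 10^1.95 = 89.13

89.13


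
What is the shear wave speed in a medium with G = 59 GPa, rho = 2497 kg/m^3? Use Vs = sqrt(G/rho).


Convert G to Pa: G = 59e9 Pa
Compute G/rho = 59e9 / 2497 = 23628354.0248
Vs = sqrt(23628354.0248) = 4860.9 m/s

4860.9


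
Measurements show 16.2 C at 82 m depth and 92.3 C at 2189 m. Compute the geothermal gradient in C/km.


dT = 92.3 - 16.2 = 76.1 C
dz = 2189 - 82 = 2107 m
gradient = dT/dz * 1000 = 76.1/2107 * 1000 = 36.1177 C/km

36.1177


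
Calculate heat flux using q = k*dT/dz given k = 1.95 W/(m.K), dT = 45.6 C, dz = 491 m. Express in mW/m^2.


q = k * dT / dz * 1000
= 1.95 * 45.6 / 491 * 1000
= 0.1811 * 1000
= 181.0998 mW/m^2

181.0998


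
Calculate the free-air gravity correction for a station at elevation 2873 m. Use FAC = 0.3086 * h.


FAC = 0.3086 * h
= 0.3086 * 2873
= 886.6078 mGal

886.6078


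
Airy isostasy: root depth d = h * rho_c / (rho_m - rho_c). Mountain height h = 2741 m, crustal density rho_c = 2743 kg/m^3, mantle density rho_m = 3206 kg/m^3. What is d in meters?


rho_m - rho_c = 3206 - 2743 = 463
d = 2741 * 2743 / 463
= 7518563 / 463
= 16238.8 m

16238.8
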